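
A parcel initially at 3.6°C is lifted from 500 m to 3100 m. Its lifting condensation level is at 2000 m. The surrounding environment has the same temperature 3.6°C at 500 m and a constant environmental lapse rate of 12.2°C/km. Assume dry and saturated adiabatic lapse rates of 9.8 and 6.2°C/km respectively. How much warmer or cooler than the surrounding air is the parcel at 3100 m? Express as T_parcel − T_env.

Parcel:
  500 → 2000 m (dry, 9.8°C/km): ΔT = -9.8 × 1.5 = -14.7°C → T = -11.1°C
  2000 → 3100 m (saturated, 6.2°C/km): ΔT = -6.2 × 1.1 = -6.82°C → T = -17.92°C
Environment:
  500 → 3100 m (environment, 12.2°C/km): ΔT = -12.2 × 2.6 = -31.72°C → T = -28.12°C
T_parcel − T_env = -17.92 − (-28.12) = +10.2°C

+10.2°C (parcel warmer than environment)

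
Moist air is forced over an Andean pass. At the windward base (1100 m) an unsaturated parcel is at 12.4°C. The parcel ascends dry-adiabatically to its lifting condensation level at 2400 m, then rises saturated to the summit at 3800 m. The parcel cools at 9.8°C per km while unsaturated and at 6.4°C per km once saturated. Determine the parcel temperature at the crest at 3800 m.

From 1100 m to 2400 m (dry): cools by 9.8 × 1.3 = 12.74°C, giving -0.34°C.
From 2400 m to 3800 m (saturated): cools by 6.4 × 1.4 = 8.96°C, giving -9.3°C.

-9.3°C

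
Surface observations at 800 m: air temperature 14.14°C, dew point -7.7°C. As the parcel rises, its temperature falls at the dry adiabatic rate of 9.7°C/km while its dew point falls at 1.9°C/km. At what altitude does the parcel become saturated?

3600 m

T and T_d converge at 9.7 − 1.9 = 7.8°C per km
Height above start = (14.14 − (-7.7)) / 7.8 = 2.8 km
LCL altitude = 800 m + 2800 m = 3600 m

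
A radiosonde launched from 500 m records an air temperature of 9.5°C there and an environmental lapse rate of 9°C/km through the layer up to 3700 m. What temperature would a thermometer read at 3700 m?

Environmental to 3700 m: -9 × 3.2 km = -28.8°C, so T = -19.3°C.

-19.3°C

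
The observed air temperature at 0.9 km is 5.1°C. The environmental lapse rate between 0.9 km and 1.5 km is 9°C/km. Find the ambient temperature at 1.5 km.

Environmental to 1500 m: -9 × 0.6 km = -5.4°C, so T = -0.3°C.

-0.3°C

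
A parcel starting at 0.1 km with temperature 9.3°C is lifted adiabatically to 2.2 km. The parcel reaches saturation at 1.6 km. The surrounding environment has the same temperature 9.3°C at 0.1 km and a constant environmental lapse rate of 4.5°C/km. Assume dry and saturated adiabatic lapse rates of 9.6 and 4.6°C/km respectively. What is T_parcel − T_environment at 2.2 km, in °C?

Parcel:
  100–1600 m, dry: Δz = 1.5 km ⇒ ΔT = -14.4°C; T = -5.1°C
  1600–2200 m, saturated: Δz = 0.6 km ⇒ ΔT = -2.76°C; T = -7.86°C
Environment:
  100–2200 m, environment: Δz = 2.1 km ⇒ ΔT = -9.45°C; T = -0.15°C
T_parcel − T_env = -7.86 − (-0.15) = -7.71°C

-7.71°C (parcel cooler than environment)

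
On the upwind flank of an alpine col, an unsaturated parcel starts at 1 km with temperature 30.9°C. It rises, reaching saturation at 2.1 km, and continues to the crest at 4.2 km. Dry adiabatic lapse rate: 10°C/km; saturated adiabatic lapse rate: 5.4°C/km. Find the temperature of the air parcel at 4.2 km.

8.56°C

From 1000 m to 2100 m (dry): cools by 10 × 1.1 = 11°C, giving 19.9°C.
From 2100 m to 4200 m (saturated): cools by 5.4 × 2.1 = 11.34°C, giving 8.56°C.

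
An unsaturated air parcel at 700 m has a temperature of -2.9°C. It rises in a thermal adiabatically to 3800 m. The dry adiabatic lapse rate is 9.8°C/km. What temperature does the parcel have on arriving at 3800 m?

700 → 3800 m (dry adiabatic, 9.8°C/km): ΔT = -9.8 × 3.1 = -30.38°C → T = -33.28°C

-33.28°C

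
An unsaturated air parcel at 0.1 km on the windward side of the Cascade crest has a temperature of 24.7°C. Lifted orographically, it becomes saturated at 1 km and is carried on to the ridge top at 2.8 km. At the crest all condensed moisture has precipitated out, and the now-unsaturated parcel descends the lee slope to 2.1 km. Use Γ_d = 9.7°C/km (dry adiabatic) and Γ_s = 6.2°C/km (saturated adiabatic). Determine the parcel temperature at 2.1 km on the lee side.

11.6°C

From 100 m to 1000 m (dry): cools by 9.7 × 0.9 = 8.73°C, giving 15.97°C.
From 1000 m to 2800 m (saturated): cools by 6.2 × 1.8 = 11.16°C, giving 4.81°C.
From 2800 m to 2100 m (dry descent): warms by 9.7 × 0.7 = 6.79°C, giving 11.6°C.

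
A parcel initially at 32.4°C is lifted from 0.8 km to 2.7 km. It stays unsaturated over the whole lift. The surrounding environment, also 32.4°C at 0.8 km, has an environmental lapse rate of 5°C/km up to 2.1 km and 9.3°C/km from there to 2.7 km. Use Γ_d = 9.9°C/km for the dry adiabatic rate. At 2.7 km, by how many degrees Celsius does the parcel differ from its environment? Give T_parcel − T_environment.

-6.73°C (parcel cooler than environment)

Parcel:
  800–2700 m, dry: Δz = 1.9 km ⇒ ΔT = -18.81°C; T = 13.59°C
Environment:
  800–2100 m, environment, lower layer: Δz = 1.3 km ⇒ ΔT = -6.5°C; T = 25.9°C
  2100–2700 m, environment, upper layer: Δz = 0.6 km ⇒ ΔT = -5.58°C; T = 20.32°C
T_parcel − T_env = 13.59 − 20.32 = -6.73°C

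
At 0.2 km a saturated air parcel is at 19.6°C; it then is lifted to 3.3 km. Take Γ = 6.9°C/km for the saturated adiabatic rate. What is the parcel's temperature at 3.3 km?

-1.79°C

Saturated adiabatic to 3300 m: -6.9 × 3.1 km = -21.39°C, so T = -1.79°C.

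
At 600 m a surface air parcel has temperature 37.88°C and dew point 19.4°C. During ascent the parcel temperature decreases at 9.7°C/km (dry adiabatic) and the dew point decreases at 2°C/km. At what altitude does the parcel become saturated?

3000 m

T and T_d converge at 9.7 − 2 = 7.7°C per km
Height above start = (37.88 − 19.4) / 7.7 = 2.4 km
LCL altitude = 600 m + 2400 m = 3000 m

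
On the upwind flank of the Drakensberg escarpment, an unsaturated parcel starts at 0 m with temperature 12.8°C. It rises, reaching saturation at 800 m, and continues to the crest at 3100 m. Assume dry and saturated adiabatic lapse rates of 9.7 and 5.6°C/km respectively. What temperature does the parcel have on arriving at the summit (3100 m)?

From 0 m to 800 m (dry): cools by 9.7 × 0.8 = 7.76°C, giving 5.04°C.
From 800 m to 3100 m (saturated): cools by 5.6 × 2.3 = 12.88°C, giving -7.84°C.

-7.84°C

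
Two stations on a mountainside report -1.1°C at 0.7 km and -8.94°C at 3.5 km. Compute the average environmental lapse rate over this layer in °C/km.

2.8°C/km

Γ = −ΔT/Δz = (-1.1 − (-8.94)) / (3500 − 700) m
  = 7.84°C / 2.8 km = 2.8°C/km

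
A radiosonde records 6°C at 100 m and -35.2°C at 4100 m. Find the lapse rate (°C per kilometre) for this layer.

Γ = −ΔT/Δz = (6 − (-35.2)) / (4100 − 100) m
  = 41.2°C / 4 km = 10.3°C/km

10.3°C/km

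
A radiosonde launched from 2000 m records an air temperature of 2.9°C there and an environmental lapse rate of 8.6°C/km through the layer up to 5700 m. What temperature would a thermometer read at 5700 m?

Environmental to 5700 m: -8.6 × 3.7 km = -31.82°C, so T = -28.92°C.

-28.92°C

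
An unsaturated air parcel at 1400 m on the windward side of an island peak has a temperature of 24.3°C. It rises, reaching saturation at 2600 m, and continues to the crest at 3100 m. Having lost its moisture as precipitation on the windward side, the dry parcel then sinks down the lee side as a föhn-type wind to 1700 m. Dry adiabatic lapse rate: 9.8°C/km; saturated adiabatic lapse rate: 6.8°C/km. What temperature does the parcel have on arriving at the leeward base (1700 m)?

Dry to 2600 m: -9.8 × 1.2 km = -11.76°C, so T = 12.54°C.
Saturated to 3100 m: -6.8 × 0.5 km = -3.4°C, so T = 9.14°C.
Dry descent to 1700 m: +9.8 × 1.4 km = +13.72°C, so T = 22.86°C.

22.86°C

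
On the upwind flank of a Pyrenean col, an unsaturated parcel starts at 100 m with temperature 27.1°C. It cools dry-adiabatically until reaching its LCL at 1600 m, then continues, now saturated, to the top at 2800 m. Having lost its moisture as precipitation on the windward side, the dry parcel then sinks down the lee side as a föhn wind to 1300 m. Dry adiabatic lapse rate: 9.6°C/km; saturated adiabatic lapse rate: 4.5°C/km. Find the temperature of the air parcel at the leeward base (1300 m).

100–1600 m, dry: Δz = 1.5 km ⇒ ΔT = -14.4°C; T = 12.7°C
1600–2800 m, saturated: Δz = 1.2 km ⇒ ΔT = -5.4°C; T = 7.3°C
2800–1300 m, dry descent: Δz = 1.5 km ⇒ ΔT = +14.4°C; T = 21.7°C

21.7°C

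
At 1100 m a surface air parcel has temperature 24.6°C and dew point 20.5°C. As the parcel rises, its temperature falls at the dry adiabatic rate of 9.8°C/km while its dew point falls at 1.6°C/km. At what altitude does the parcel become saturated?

T and T_d converge at 9.8 − 1.6 = 8.2°C per km
Height above start = (24.6 − 20.5) / 8.2 = 0.5 km
LCL altitude = 1100 m + 500 m = 1600 m

1600 m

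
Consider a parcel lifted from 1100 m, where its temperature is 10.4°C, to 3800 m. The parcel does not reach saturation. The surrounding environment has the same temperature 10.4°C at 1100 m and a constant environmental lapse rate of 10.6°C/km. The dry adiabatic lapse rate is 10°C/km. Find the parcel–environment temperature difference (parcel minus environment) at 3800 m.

Parcel:
  Dry to 3800 m: -10 × 2.7 km = -27°C, so T = -16.6°C.
Environment:
  Environment to 3800 m: -10.6 × 2.7 km = -28.62°C, so T = -18.22°C.
T_parcel − T_env = -16.6 − (-18.22) = +1.62°C

+1.62°C (parcel warmer than environment)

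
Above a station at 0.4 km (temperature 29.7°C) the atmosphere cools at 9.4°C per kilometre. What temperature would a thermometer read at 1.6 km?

400–1600 m, environmental: Δz = 1.2 km ⇒ ΔT = -11.28°C; T = 18.42°C

18.42°C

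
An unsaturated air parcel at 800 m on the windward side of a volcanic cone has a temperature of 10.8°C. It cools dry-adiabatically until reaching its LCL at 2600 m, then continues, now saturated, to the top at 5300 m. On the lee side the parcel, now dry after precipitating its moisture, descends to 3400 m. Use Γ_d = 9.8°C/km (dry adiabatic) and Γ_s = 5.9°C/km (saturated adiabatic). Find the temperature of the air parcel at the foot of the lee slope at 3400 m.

800 → 2600 m (dry, 9.8°C/km): ΔT = -9.8 × 1.8 = -17.64°C → T = -6.84°C
2600 → 5300 m (saturated, 5.9°C/km): ΔT = -5.9 × 2.7 = -15.93°C → T = -22.77°C
5300 → 3400 m (dry descent, 9.8°C/km): ΔT = +9.8 × 1.9 = +18.62°C → T = -4.15°C

-4.15°C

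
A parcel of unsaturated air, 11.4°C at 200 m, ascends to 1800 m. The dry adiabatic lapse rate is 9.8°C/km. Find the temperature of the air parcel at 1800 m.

Dry adiabatic to 1800 m: -9.8 × 1.6 km = -15.68°C, so T = -4.28°C.

-4.28°C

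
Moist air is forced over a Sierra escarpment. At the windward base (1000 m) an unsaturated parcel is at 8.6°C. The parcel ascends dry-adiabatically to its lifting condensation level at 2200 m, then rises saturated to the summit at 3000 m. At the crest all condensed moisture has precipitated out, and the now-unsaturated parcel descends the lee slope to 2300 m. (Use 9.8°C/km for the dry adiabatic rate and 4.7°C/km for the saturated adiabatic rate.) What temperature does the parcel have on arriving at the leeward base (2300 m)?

-0.06°C

1000 → 2200 m (dry, 9.8°C/km): ΔT = -9.8 × 1.2 = -11.76°C → T = -3.16°C
2200 → 3000 m (saturated, 4.7°C/km): ΔT = -4.7 × 0.8 = -3.76°C → T = -6.92°C
3000 → 2300 m (dry descent, 9.8°C/km): ΔT = +9.8 × 0.7 = +6.86°C → T = -0.06°C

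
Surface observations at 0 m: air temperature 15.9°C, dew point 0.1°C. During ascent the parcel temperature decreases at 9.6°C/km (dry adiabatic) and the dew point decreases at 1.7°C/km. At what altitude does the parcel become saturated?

T and T_d converge at 9.6 − 1.7 = 7.9°C per km
Height above start = (15.9 − 0.1) / 7.9 = 2 km
LCL altitude = 0 m + 2000 m = 2000 m

2000 m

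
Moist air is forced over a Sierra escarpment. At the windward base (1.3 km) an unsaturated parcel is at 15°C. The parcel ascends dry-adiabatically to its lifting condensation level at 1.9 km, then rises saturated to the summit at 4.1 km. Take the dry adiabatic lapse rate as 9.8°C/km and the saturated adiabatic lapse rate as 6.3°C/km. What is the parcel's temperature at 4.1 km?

-4.74°C

From 1300 m to 1900 m (dry): cools by 9.8 × 0.6 = 5.88°C, giving 9.12°C.
From 1900 m to 4100 m (saturated): cools by 6.3 × 2.2 = 13.86°C, giving -4.74°C.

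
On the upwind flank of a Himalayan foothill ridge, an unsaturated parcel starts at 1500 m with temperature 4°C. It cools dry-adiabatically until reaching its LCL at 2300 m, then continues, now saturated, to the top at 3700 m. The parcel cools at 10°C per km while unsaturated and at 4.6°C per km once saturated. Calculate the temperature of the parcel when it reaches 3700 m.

From 1500 m to 2300 m (dry): cools by 10 × 0.8 = 8°C, giving -4°C.
From 2300 m to 3700 m (saturated): cools by 4.6 × 1.4 = 6.44°C, giving -10.44°C.

-10.44°C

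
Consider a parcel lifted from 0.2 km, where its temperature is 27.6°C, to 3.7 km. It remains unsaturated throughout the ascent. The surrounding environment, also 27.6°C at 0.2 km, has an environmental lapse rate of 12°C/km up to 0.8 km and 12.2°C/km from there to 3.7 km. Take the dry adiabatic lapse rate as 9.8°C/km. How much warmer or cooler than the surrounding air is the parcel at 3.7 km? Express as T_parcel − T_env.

Parcel:
  200–3700 m, dry: Δz = 3.5 km ⇒ ΔT = -34.3°C; T = -6.7°C
Environment:
  200–800 m, environment, lower layer: Δz = 0.6 km ⇒ ΔT = -7.2°C; T = 20.4°C
  800–3700 m, environment, upper layer: Δz = 2.9 km ⇒ ΔT = -35.38°C; T = -14.98°C
T_parcel − T_env = -6.7 − (-14.98) = +8.28°C

+8.28°C (parcel warmer than environment)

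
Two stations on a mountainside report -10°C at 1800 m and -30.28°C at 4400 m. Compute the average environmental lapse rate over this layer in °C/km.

7.8°C/km

Γ = −ΔT/Δz = (-10 − (-30.28)) / (4400 − 1800) m
  = 20.28°C / 2.6 km = 7.8°C/km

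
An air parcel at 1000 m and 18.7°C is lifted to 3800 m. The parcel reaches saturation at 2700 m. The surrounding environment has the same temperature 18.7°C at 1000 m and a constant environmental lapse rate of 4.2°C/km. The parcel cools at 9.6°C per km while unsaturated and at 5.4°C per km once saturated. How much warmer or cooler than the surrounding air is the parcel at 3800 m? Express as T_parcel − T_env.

Parcel:
  Dry to 2700 m: -9.6 × 1.7 km = -16.32°C, so T = 2.38°C.
  Saturated to 3800 m: -5.4 × 1.1 km = -5.94°C, so T = -3.56°C.
Environment:
  Environment to 3800 m: -4.2 × 2.8 km = -11.76°C, so T = 6.94°C.
T_parcel − T_env = -3.56 − 6.94 = -10.5°C

-10.5°C (parcel cooler than environment)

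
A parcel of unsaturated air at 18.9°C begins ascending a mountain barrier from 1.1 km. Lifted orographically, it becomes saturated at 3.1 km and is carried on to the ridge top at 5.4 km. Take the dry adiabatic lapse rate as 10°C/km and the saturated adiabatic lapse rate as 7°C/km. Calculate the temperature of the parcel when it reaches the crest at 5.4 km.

-17.2°C

1100 → 3100 m (dry, 10°C/km): ΔT = -10 × 2 = -20°C → T = -1.1°C
3100 → 5400 m (saturated, 7°C/km): ΔT = -7 × 2.3 = -16.1°C → T = -17.2°C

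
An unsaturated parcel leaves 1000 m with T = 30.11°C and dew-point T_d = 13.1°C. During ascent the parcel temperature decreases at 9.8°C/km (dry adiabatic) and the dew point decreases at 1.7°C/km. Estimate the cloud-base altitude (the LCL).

T and T_d converge at 9.8 − 1.7 = 8.1°C per km
Height above start = (30.11 − 13.1) / 8.1 = 2.1 km
LCL altitude = 1000 m + 2100 m = 3100 m

3100 m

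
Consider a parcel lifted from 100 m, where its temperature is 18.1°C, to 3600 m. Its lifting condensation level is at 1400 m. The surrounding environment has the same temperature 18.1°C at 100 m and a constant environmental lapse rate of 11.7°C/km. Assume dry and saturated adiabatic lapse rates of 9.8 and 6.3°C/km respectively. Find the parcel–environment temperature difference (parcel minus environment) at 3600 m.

Parcel:
  Dry to 1400 m: -9.8 × 1.3 km = -12.74°C, so T = 5.36°C.
  Saturated to 3600 m: -6.3 × 2.2 km = -13.86°C, so T = -8.5°C.
Environment:
  Environment to 3600 m: -11.7 × 3.5 km = -40.95°C, so T = -22.85°C.
T_parcel − T_env = -8.5 − (-22.85) = +14.35°C

+14.35°C (parcel warmer than environment)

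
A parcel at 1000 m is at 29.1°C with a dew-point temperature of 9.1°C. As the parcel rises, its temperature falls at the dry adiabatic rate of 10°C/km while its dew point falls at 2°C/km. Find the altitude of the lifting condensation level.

3500 m

T and T_d converge at 10 − 2 = 8°C per km
Height above start = (29.1 − 9.1) / 8 = 2.5 km
LCL altitude = 1000 m + 2500 m = 3500 m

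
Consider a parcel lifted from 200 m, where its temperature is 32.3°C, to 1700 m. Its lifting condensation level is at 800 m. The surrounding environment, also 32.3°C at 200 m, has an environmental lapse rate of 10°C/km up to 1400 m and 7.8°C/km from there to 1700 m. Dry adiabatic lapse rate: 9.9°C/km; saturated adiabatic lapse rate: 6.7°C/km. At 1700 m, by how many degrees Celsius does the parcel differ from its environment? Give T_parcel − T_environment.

Parcel:
  200 → 800 m (dry, 9.9°C/km): ΔT = -9.9 × 0.6 = -5.94°C → T = 26.36°C
  800 → 1700 m (saturated, 6.7°C/km): ΔT = -6.7 × 0.9 = -6.03°C → T = 20.33°C
Environment:
  200 → 1400 m (environment, lower layer, 10°C/km): ΔT = -10 × 1.2 = -12°C → T = 20.3°C
  1400 → 1700 m (environment, upper layer, 7.8°C/km): ΔT = -7.8 × 0.3 = -2.34°C → T = 17.96°C
T_parcel − T_env = 20.33 − 17.96 = +2.37°C

+2.37°C (parcel warmer than environment)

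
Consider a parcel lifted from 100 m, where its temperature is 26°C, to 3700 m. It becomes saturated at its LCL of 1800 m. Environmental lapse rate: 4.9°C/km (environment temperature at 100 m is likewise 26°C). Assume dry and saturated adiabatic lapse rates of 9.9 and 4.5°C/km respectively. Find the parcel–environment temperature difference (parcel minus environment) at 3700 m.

Parcel:
  From 100 m to 1800 m (dry): cools by 9.9 × 1.7 = 16.83°C, giving 9.17°C.
  From 1800 m to 3700 m (saturated): cools by 4.5 × 1.9 = 8.55°C, giving 0.62°C.
Environment:
  From 100 m to 3700 m (environment): cools by 4.9 × 3.6 = 17.64°C, giving 8.36°C.
T_parcel − T_env = 0.62 − 8.36 = -7.74°C

-7.74°C (parcel cooler than environment)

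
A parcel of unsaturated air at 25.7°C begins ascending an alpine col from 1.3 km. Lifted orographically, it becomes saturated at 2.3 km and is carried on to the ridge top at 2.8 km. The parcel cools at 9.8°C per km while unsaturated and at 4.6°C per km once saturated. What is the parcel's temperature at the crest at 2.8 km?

13.6°C

Dry to 2300 m: -9.8 × 1 km = -9.8°C, so T = 15.9°C.
Saturated to 2800 m: -4.6 × 0.5 km = -2.3°C, so T = 13.6°C.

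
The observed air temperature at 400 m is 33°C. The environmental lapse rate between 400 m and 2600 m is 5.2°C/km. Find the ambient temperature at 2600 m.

21.56°C

400–2600 m, environmental: Δz = 2.2 km ⇒ ΔT = -11.44°C; T = 21.56°C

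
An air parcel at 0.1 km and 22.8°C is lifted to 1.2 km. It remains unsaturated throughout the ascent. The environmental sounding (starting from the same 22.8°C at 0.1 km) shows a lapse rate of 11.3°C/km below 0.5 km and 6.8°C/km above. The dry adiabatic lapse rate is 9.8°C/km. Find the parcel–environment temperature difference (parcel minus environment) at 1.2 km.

Parcel:
  From 100 m to 1200 m (dry): cools by 9.8 × 1.1 = 10.78°C, giving 12.02°C.
Environment:
  From 100 m to 500 m (environment, lower layer): cools by 11.3 × 0.4 = 4.52°C, giving 18.28°C.
  From 500 m to 1200 m (environment, upper layer): cools by 6.8 × 0.7 = 4.76°C, giving 13.52°C.
T_parcel − T_env = 12.02 − 13.52 = -1.5°C

-1.5°C (parcel cooler than environment)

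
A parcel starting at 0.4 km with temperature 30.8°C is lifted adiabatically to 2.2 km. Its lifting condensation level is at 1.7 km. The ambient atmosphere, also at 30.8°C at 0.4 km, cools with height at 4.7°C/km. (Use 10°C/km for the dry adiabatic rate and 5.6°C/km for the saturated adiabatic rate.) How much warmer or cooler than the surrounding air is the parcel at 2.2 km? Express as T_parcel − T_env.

-7.34°C (parcel cooler than environment)

Parcel:
  400–1700 m, dry: Δz = 1.3 km ⇒ ΔT = -13°C; T = 17.8°C
  1700–2200 m, saturated: Δz = 0.5 km ⇒ ΔT = -2.8°C; T = 15°C
Environment:
  400–2200 m, environment: Δz = 1.8 km ⇒ ΔT = -8.46°C; T = 22.34°C
T_parcel − T_env = 15 − 22.34 = -7.34°C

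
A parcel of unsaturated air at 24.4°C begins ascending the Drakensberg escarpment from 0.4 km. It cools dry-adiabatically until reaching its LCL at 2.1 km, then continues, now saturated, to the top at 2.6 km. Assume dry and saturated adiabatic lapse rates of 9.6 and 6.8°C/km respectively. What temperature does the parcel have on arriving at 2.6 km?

4.68°C

From 400 m to 2100 m (dry): cools by 9.6 × 1.7 = 16.32°C, giving 8.08°C.
From 2100 m to 2600 m (saturated): cools by 6.8 × 0.5 = 3.4°C, giving 4.68°C.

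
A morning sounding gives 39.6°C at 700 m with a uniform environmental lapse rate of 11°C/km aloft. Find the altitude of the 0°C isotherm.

Height above start = (39.6 − 0) / 11 = 3.6 km
Altitude = 700 m + 3600 m = 4300 m

4300 m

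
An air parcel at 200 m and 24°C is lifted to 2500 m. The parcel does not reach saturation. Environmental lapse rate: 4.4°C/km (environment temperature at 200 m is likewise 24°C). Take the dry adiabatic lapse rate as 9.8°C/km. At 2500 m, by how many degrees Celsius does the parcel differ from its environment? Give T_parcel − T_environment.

Parcel:
  From 200 m to 2500 m (dry): cools by 9.8 × 2.3 = 22.54°C, giving 1.46°C.
Environment:
  From 200 m to 2500 m (environment): cools by 4.4 × 2.3 = 10.12°C, giving 13.88°C.
T_parcel − T_env = 1.46 − 13.88 = -12.42°C

-12.42°C (parcel cooler than environment)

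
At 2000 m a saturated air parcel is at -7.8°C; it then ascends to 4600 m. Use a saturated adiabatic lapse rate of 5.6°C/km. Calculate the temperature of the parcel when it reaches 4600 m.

2000–4600 m, saturated adiabatic: Δz = 2.6 km ⇒ ΔT = -14.56°C; T = -22.36°C

-22.36°C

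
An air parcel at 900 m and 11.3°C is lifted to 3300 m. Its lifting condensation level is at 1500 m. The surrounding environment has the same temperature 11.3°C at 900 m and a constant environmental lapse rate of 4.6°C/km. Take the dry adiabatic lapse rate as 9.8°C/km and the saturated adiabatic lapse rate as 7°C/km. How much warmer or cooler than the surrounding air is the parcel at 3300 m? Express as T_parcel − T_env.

Parcel:
  From 900 m to 1500 m (dry): cools by 9.8 × 0.6 = 5.88°C, giving 5.42°C.
  From 1500 m to 3300 m (saturated): cools by 7 × 1.8 = 12.6°C, giving -7.18°C.
Environment:
  From 900 m to 3300 m (environment): cools by 4.6 × 2.4 = 11.04°C, giving 0.26°C.
T_parcel − T_env = -7.18 − 0.26 = -7.44°C

-7.44°C (parcel cooler than environment)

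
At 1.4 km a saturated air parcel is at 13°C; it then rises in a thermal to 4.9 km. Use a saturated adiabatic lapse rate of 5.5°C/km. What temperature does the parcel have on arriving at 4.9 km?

1400–4900 m, saturated adiabatic: Δz = 3.5 km ⇒ ΔT = -19.25°C; T = -6.25°C

-6.25°C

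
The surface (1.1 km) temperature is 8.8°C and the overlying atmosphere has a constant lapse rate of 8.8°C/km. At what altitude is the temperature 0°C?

Height above start = (8.8 − 0) / 8.8 = 1 km
Altitude = 1100 m + 1000 m = 2100 m

2.1 km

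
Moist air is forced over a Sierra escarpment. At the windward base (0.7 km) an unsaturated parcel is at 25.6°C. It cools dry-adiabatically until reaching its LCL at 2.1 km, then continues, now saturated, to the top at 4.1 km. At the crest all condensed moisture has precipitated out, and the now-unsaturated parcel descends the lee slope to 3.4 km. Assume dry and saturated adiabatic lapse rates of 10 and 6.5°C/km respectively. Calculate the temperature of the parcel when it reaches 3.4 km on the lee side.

700–2100 m, dry: Δz = 1.4 km ⇒ ΔT = -14°C; T = 11.6°C
2100–4100 m, saturated: Δz = 2 km ⇒ ΔT = -13°C; T = -1.4°C
4100–3400 m, dry descent: Δz = 0.7 km ⇒ ΔT = +7°C; T = 5.6°C

5.6°C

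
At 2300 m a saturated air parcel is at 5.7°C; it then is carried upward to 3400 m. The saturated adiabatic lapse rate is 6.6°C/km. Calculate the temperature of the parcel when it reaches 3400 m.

2300–3400 m, saturated adiabatic: Δz = 1.1 km ⇒ ΔT = -7.26°C; T = -1.56°C

-1.56°C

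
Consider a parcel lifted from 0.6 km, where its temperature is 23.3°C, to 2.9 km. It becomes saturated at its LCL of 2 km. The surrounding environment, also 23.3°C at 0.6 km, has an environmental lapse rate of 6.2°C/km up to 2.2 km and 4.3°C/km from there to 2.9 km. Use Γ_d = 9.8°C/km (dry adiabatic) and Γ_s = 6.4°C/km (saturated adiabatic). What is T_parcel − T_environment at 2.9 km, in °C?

Parcel:
  Dry to 2000 m: -9.8 × 1.4 km = -13.72°C, so T = 9.58°C.
  Saturated to 2900 m: -6.4 × 0.9 km = -5.76°C, so T = 3.82°C.
Environment:
  Environment, lower layer to 2200 m: -6.2 × 1.6 km = -9.92°C, so T = 13.38°C.
  Environment, upper layer to 2900 m: -4.3 × 0.7 km = -3.01°C, so T = 10.37°C.
T_parcel − T_env = 3.82 − 10.37 = -6.55°C

-6.55°C (parcel cooler than environment)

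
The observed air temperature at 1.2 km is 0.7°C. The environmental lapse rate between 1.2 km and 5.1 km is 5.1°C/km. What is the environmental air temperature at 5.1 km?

1200 → 5100 m (environmental, 5.1°C/km): ΔT = -5.1 × 3.9 = -19.89°C → T = -19.19°C

-19.19°C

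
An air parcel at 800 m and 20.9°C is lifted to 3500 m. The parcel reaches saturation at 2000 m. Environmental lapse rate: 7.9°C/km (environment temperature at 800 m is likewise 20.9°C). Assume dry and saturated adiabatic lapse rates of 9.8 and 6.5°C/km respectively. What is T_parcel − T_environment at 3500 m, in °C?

Parcel:
  800–2000 m, dry: Δz = 1.2 km ⇒ ΔT = -11.76°C; T = 9.14°C
  2000–3500 m, saturated: Δz = 1.5 km ⇒ ΔT = -9.75°C; T = -0.61°C
Environment:
  800–3500 m, environment: Δz = 2.7 km ⇒ ΔT = -21.33°C; T = -0.43°C
T_parcel − T_env = -0.61 − (-0.43) = -0.18°C

-0.18°C (parcel cooler than environment)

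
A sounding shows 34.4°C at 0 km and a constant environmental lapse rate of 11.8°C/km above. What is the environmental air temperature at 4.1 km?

0 → 4100 m (environmental, 11.8°C/km): ΔT = -11.8 × 4.1 = -48.38°C → T = -13.98°C

-13.98°C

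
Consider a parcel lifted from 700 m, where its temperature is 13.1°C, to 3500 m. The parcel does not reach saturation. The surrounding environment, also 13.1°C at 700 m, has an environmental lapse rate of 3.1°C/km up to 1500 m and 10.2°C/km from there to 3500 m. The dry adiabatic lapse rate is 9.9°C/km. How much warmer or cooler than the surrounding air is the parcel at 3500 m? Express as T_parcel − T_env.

-4.84°C (parcel cooler than environment)

Parcel:
  Dry to 3500 m: -9.9 × 2.8 km = -27.72°C, so T = -14.62°C.
Environment:
  Environment, lower layer to 1500 m: -3.1 × 0.8 km = -2.48°C, so T = 10.62°C.
  Environment, upper layer to 3500 m: -10.2 × 2 km = -20.4°C, so T = -9.78°C.
T_parcel − T_env = -14.62 − (-9.78) = -4.84°C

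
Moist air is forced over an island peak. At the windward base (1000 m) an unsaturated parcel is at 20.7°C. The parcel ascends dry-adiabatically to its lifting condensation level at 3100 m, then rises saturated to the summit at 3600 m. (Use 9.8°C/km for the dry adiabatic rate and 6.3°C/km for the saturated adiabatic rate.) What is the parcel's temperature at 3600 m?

-3.03°C

Dry to 3100 m: -9.8 × 2.1 km = -20.58°C, so T = 0.12°C.
Saturated to 3600 m: -6.3 × 0.5 km = -3.15°C, so T = -3.03°C.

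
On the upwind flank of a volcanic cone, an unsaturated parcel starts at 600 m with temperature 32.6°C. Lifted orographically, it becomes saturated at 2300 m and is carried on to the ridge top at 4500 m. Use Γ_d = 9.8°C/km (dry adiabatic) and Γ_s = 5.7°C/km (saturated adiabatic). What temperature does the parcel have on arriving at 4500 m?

3.4°C

From 600 m to 2300 m (dry): cools by 9.8 × 1.7 = 16.66°C, giving 15.94°C.
From 2300 m to 4500 m (saturated): cools by 5.7 × 2.2 = 12.54°C, giving 3.4°C.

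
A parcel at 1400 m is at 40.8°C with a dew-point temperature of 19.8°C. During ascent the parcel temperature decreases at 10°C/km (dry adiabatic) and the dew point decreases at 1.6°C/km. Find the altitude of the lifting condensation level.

3900 m

T and T_d converge at 10 − 1.6 = 8.4°C per km
Height above start = (40.8 − 19.8) / 8.4 = 2.5 km
LCL altitude = 1400 m + 2500 m = 3900 m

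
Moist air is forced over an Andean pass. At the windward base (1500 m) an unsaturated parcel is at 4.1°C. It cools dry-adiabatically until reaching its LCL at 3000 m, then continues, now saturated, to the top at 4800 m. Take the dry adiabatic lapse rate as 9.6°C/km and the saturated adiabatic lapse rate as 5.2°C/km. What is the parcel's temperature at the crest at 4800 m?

-19.66°C

1500–3000 m, dry: Δz = 1.5 km ⇒ ΔT = -14.4°C; T = -10.3°C
3000–4800 m, saturated: Δz = 1.8 km ⇒ ΔT = -9.36°C; T = -19.66°C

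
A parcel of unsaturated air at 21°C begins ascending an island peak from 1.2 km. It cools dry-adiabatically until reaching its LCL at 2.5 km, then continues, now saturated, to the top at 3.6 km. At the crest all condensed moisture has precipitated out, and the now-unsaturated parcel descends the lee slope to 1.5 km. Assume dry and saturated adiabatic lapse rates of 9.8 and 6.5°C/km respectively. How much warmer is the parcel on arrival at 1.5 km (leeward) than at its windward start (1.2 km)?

From 1200 m to 2500 m (dry): cools by 9.8 × 1.3 = 12.74°C, giving 8.26°C.
From 2500 m to 3600 m (saturated): cools by 6.5 × 1.1 = 7.15°C, giving 1.11°C.
From 3600 m to 1500 m (dry descent): warms by 9.8 × 2.1 = 20.58°C, giving 21.69°C.
Net change vs windward start: 21.69 − 21 = +0.69°C

+0.69°C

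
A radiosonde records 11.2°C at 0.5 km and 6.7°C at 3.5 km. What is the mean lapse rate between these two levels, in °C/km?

Γ = −ΔT/Δz = (11.2 − 6.7) / (3500 − 500) m
  = 4.5°C / 3 km = 1.5°C/km

1.5°C/km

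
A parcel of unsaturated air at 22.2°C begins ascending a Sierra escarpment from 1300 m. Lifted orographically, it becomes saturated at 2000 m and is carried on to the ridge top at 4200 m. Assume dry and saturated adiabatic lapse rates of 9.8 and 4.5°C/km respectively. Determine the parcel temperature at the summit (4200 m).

5.44°C

1300–2000 m, dry: Δz = 0.7 km ⇒ ΔT = -6.86°C; T = 15.34°C
2000–4200 m, saturated: Δz = 2.2 km ⇒ ΔT = -9.9°C; T = 5.44°C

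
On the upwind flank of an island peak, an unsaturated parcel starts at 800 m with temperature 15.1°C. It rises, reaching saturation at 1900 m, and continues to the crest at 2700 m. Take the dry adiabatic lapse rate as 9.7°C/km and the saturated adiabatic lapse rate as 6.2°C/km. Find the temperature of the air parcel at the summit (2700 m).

800–1900 m, dry: Δz = 1.1 km ⇒ ΔT = -10.67°C; T = 4.43°C
1900–2700 m, saturated: Δz = 0.8 km ⇒ ΔT = -4.96°C; T = -0.53°C

-0.53°C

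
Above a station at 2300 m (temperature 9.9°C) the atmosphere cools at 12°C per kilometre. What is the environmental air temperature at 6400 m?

-39.3°C

2300–6400 m, environmental: Δz = 4.1 km ⇒ ΔT = -49.2°C; T = -39.3°C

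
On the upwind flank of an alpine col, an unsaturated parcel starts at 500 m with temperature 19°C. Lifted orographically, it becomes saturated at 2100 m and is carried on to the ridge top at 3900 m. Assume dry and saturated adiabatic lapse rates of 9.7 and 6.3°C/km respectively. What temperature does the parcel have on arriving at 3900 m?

From 500 m to 2100 m (dry): cools by 9.7 × 1.6 = 15.52°C, giving 3.48°C.
From 2100 m to 3900 m (saturated): cools by 6.3 × 1.8 = 11.34°C, giving -7.86°C.

-7.86°C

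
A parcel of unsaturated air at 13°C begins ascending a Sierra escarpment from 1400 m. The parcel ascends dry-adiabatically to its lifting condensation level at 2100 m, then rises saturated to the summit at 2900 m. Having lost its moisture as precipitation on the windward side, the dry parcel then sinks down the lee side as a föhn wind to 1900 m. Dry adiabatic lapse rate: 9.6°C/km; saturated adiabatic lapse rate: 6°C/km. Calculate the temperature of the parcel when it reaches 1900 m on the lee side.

1400 → 2100 m (dry, 9.6°C/km): ΔT = -9.6 × 0.7 = -6.72°C → T = 6.28°C
2100 → 2900 m (saturated, 6°C/km): ΔT = -6 × 0.8 = -4.8°C → T = 1.48°C
2900 → 1900 m (dry descent, 9.6°C/km): ΔT = +9.6 × 1 = +9.6°C → T = 11.08°C

11.08°C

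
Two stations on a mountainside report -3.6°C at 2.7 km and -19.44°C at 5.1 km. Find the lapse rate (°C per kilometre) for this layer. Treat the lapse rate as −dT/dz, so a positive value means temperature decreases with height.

6.6°C/km

Γ = −ΔT/Δz = (-3.6 − (-19.44)) / (5100 − 2700) m
  = 15.84°C / 2.4 km = 6.6°C/km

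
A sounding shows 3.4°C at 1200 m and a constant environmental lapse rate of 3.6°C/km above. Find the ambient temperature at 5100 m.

1200 → 5100 m (environmental, 3.6°C/km): ΔT = -3.6 × 3.9 = -14.04°C → T = -10.64°C

-10.64°C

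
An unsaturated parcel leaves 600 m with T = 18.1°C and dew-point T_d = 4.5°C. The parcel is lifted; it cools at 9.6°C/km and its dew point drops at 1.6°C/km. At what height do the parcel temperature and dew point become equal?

2300 m

T and T_d converge at 9.6 − 1.6 = 8°C per km
Height above start = (18.1 − 4.5) / 8 = 1.7 km
LCL altitude = 600 m + 1700 m = 2300 m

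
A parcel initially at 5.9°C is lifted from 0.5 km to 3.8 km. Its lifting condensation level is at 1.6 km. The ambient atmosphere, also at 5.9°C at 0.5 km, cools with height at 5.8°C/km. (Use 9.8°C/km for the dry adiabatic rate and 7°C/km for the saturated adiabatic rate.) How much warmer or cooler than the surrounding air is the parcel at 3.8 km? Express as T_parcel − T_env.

-7.04°C (parcel cooler than environment)

Parcel:
  500 → 1600 m (dry, 9.8°C/km): ΔT = -9.8 × 1.1 = -10.78°C → T = -4.88°C
  1600 → 3800 m (saturated, 7°C/km): ΔT = -7 × 2.2 = -15.4°C → T = -20.28°C
Environment:
  500 → 3800 m (environment, 5.8°C/km): ΔT = -5.8 × 3.3 = -19.14°C → T = -13.24°C
T_parcel − T_env = -20.28 − (-13.24) = -7.04°C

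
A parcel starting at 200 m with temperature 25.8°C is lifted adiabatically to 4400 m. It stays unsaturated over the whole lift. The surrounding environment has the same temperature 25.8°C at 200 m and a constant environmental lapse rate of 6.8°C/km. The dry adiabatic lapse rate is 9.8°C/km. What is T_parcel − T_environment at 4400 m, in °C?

Parcel:
  200–4400 m, dry: Δz = 4.2 km ⇒ ΔT = -41.16°C; T = -15.36°C
Environment:
  200–4400 m, environment: Δz = 4.2 km ⇒ ΔT = -28.56°C; T = -2.76°C
T_parcel − T_env = -15.36 − (-2.76) = -12.6°C

-12.6°C (parcel cooler than environment)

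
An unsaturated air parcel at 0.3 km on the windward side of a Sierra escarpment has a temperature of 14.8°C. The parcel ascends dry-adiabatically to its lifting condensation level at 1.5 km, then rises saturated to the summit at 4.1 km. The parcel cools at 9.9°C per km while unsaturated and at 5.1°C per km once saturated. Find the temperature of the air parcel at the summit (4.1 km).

Dry to 1500 m: -9.9 × 1.2 km = -11.88°C, so T = 2.92°C.
Saturated to 4100 m: -5.1 × 2.6 km = -13.26°C, so T = -10.34°C.

-10.34°C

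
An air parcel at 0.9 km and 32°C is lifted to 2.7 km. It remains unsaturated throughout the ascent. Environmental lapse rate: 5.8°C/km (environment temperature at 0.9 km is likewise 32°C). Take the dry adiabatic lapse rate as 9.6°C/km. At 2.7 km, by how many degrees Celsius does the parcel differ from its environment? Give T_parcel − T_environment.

-6.84°C (parcel cooler than environment)

Parcel:
  900 → 2700 m (dry, 9.6°C/km): ΔT = -9.6 × 1.8 = -17.28°C → T = 14.72°C
Environment:
  900 → 2700 m (environment, 5.8°C/km): ΔT = -5.8 × 1.8 = -10.44°C → T = 21.56°C
T_parcel − T_env = 14.72 − 21.56 = -6.84°C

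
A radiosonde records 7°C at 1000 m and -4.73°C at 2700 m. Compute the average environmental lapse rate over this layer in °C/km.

Γ = −ΔT/Δz = (7 − (-4.73)) / (2700 − 1000) m
  = 11.73°C / 1.7 km = 6.9°C/km

6.9°C/km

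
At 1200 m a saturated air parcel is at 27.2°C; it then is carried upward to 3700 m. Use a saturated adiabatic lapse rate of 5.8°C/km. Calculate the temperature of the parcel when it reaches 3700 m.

1200 → 3700 m (saturated adiabatic, 5.8°C/km): ΔT = -5.8 × 2.5 = -14.5°C → T = 12.7°C

12.7°C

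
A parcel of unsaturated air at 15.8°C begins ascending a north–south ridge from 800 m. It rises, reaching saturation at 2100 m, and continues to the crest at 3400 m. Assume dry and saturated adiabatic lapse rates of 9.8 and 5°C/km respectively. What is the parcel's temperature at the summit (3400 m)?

800 → 2100 m (dry, 9.8°C/km): ΔT = -9.8 × 1.3 = -12.74°C → T = 3.06°C
2100 → 3400 m (saturated, 5°C/km): ΔT = -5 × 1.3 = -6.5°C → T = -3.44°C

-3.44°C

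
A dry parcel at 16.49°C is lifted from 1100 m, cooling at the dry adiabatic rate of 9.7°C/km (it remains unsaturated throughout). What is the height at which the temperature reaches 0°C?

Height above start = (16.49 − 0) / 9.7 = 1.7 km
Altitude = 1100 m + 1700 m = 2800 m

2800 m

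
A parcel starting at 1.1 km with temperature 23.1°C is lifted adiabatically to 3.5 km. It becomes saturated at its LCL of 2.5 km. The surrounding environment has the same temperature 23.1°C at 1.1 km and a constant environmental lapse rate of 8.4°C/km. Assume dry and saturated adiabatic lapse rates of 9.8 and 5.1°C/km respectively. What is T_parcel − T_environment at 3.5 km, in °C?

+1.34°C (parcel warmer than environment)

Parcel:
  Dry to 2500 m: -9.8 × 1.4 km = -13.72°C, so T = 9.38°C.
  Saturated to 3500 m: -5.1 × 1 km = -5.1°C, so T = 4.28°C.
Environment:
  Environment to 3500 m: -8.4 × 2.4 km = -20.16°C, so T = 2.94°C.
T_parcel − T_env = 4.28 − 2.94 = +1.34°C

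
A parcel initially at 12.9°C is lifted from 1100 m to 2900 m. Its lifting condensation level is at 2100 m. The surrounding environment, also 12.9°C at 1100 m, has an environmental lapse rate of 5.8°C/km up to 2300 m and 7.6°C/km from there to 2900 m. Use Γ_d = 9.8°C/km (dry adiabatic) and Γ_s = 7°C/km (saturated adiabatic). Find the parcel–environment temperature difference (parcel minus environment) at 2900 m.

Parcel:
  1100–2100 m, dry: Δz = 1 km ⇒ ΔT = -9.8°C; T = 3.1°C
  2100–2900 m, saturated: Δz = 0.8 km ⇒ ΔT = -5.6°C; T = -2.5°C
Environment:
  1100–2300 m, environment, lower layer: Δz = 1.2 km ⇒ ΔT = -6.96°C; T = 5.94°C
  2300–2900 m, environment, upper layer: Δz = 0.6 km ⇒ ΔT = -4.56°C; T = 1.38°C
T_parcel − T_env = -2.5 − 1.38 = -3.88°C

-3.88°C (parcel cooler than environment)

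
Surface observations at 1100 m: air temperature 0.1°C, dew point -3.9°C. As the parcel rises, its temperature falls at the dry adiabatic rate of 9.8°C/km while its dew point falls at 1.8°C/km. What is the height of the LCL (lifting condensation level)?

1600 m

T and T_d converge at 9.8 − 1.8 = 8°C per km
Height above start = (0.1 − (-3.9)) / 8 = 0.5 km
LCL altitude = 1100 m + 500 m = 1600 m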